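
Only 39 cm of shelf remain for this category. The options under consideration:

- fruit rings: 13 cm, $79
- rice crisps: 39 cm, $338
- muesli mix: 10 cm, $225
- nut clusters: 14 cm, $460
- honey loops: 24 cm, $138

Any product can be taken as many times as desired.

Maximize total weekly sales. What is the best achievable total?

1145

Ranking by ratio (weekly sales/cm): nut clusters 32.86, muesli mix 22.50, rice crisps 8.67, fruit rings 6.08.
The ratio ordering already packs tightly: muesli mix + 2×nut clusters, 38 cm, 1145.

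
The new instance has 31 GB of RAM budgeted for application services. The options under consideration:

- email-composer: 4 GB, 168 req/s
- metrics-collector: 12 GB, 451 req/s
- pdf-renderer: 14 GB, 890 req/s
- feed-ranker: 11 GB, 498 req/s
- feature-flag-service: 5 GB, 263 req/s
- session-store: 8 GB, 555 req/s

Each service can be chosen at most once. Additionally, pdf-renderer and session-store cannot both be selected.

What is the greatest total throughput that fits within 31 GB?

Ranking by ratio (throughput/GB): session-store 69.38, pdf-renderer 63.57, feature-flag-service 52.60, feed-ranker 45.27.
Taking pdf-renderer + feed-ranker + feature-flag-service: 30 GB used, 1651 in throughput.

1651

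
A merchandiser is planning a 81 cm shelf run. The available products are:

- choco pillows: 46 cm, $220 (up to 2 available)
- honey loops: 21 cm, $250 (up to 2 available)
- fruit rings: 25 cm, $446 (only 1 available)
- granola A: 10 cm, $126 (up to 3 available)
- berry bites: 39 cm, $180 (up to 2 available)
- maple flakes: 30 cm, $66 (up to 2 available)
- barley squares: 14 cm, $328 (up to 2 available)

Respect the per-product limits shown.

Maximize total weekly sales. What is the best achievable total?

By weekly sales per cm: barley squares 23.43, fruit rings 17.84, granola A 12.60 lead.
Taking fruit rings + 2×granola A + 2×barley squares: 73 cm used, 1354 in weekly sales.
No other feasible combination exceeds 1354.

1354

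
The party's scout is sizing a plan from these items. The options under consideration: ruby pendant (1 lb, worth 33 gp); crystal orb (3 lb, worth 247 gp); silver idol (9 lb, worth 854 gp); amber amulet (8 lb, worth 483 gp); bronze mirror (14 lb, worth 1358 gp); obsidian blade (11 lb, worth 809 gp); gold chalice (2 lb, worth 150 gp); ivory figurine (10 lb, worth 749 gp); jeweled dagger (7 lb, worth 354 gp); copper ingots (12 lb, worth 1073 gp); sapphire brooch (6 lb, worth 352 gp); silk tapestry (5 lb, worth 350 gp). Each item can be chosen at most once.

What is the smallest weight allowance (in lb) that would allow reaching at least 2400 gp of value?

Need the lightest bundle worth ≥ 2400.
crystal orb + silver idol + bronze mirror: 2459 value at 26 lb.
Below 26 lb the best achievable stays under 2400.

26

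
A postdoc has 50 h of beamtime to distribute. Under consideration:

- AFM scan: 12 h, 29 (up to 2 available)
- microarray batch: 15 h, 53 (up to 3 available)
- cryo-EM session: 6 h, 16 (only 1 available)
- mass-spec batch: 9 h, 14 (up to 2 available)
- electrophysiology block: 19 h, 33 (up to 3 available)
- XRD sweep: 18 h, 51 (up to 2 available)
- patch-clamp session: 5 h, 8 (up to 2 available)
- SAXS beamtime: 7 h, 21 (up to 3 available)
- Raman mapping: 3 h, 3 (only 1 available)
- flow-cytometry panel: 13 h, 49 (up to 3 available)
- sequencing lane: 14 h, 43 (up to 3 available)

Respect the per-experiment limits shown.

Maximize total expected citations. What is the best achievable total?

176

By expected citations per h: flow-cytometry panel 3.77, microarray batch 3.53, sequencing lane 3.07 lead.
A density-first pass picks SAXS beamtime + Raman mapping + 3×flow-cytometry panel — 171 at 49 h.
The 29 h tied up in Raman mapping and 2×flow-cytometry panel is better spent on 2×microarray batch — total rises to 176 (50 h).
No other feasible combination exceeds 176.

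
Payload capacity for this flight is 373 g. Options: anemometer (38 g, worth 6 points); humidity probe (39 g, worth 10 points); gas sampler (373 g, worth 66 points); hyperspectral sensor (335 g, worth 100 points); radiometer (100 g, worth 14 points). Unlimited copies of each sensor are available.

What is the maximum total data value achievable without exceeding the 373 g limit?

106

By data value per g: hyperspectral sensor 0.30, humidity probe 0.26, gas sampler 0.18 lead.
Anemometer + hyperspectral sensor uses 373 of the 373 g and totals 106.
Every other selection either busts 373 g or fails to beat 106.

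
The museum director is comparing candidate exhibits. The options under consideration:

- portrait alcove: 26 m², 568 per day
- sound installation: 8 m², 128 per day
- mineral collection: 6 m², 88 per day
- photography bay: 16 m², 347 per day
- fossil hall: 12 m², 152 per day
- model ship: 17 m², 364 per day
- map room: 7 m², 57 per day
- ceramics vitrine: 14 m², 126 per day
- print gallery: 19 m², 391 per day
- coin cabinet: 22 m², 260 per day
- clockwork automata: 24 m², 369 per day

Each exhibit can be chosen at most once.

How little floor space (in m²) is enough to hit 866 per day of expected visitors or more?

42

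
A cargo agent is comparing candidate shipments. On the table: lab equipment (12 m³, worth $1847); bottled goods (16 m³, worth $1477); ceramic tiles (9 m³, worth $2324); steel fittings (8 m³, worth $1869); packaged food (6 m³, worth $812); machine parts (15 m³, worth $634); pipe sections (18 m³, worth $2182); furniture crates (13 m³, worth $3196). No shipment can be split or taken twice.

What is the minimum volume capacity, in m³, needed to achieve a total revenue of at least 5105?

22

Need the lightest bundle worth ≥ 5105.
Taking ceramic tiles + furniture crates gives 5520 (≥ 5105) for 22 m³.
No combination under 22 m³ hits 5105.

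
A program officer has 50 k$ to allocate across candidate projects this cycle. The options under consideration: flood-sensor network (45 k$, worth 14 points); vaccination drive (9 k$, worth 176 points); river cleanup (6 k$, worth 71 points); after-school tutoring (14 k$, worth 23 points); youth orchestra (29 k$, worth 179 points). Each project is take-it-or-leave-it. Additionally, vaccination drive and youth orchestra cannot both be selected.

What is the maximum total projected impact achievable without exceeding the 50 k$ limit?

273

Best packing: river cleanup + after-school tutoring + youth orchestra — 49 k$, 273 total.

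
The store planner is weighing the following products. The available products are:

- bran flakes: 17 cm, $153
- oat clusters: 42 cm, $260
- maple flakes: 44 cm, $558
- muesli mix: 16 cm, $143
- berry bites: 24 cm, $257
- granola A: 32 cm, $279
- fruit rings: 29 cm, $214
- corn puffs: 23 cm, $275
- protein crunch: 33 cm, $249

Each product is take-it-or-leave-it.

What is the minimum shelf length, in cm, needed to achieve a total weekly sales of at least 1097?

99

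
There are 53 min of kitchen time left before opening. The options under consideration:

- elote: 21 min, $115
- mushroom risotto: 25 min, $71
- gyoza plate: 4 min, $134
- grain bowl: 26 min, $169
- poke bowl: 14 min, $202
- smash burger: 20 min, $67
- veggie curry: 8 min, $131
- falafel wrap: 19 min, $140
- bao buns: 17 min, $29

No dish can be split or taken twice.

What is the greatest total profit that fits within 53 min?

636

Ranking by ratio (profit/min): gyoza plate 33.50, veggie curry 16.38, poke bowl 14.43, falafel wrap 7.37.
The ratio heuristic lands on gyoza plate + poke bowl + veggie curry + falafel wrap (607) but leaves 8 min idle.
Dropping falafel wrap frees 19 min; slotting in grain bowl (26 min) lifts the total to 636 at 52 min.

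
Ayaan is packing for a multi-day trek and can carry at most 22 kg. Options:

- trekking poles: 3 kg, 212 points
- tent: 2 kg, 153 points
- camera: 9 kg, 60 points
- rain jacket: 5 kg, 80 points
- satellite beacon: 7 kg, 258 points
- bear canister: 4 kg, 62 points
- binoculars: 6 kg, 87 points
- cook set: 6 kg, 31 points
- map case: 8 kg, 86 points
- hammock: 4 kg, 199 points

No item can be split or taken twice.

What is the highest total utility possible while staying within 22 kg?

By utility per kg: tent 76.50, trekking poles 70.67, hammock 49.75 lead.
A density-first pass picks trekking poles + tent + rain jacket + satellite beacon + hammock — 902 at 21 kg.
Replace rain jacket with binoculars: the trade gains 7 net, giving 909 at 22 kg.
Next best is trekking poles + tent + rain jacket + satellite beacon + hammock at 902 (21 kg) — short by 7.

909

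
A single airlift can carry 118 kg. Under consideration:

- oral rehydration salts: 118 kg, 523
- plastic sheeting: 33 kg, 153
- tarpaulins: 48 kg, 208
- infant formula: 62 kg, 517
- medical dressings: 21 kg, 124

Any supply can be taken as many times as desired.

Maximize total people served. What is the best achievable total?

By people served per kg: infant formula 8.34, medical dressings 5.90, plastic sheeting 4.64, oral rehydration salts 4.43 lead.
Filling by ratio: infant formula + 2×medical dressings for 765, with 14 kg left unused.
Replace medical dressings with plastic sheeting: the trade gains 29 net, giving 794 at 116 kg.

794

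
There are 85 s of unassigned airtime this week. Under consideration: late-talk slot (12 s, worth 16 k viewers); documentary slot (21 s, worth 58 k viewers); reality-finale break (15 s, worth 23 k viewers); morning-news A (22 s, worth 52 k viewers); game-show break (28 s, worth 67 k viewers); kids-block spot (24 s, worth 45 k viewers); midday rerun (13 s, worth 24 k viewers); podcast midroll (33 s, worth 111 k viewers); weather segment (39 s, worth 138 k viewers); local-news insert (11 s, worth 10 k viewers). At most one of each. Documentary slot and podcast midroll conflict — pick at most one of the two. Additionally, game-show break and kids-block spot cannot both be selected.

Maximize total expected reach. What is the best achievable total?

Best packing: midday rerun + podcast midroll + weather segment — 85 s, 273 total.
The closest alternative, late-talk slot + podcast midroll + weather segment, reaches only 265.

273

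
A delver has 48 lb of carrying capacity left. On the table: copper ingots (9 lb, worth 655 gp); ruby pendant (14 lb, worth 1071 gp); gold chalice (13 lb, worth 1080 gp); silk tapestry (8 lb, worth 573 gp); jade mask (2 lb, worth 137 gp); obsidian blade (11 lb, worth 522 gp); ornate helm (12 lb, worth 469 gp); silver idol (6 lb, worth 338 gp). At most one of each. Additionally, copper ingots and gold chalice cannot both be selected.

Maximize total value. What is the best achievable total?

3383

Best packing: ruby pendant + gold chalice + silk tapestry + jade mask + obsidian blade — 48 lb, 3383 total.
The closest alternative, ruby pendant + gold chalice + silk tapestry + obsidian blade, reaches only 3246.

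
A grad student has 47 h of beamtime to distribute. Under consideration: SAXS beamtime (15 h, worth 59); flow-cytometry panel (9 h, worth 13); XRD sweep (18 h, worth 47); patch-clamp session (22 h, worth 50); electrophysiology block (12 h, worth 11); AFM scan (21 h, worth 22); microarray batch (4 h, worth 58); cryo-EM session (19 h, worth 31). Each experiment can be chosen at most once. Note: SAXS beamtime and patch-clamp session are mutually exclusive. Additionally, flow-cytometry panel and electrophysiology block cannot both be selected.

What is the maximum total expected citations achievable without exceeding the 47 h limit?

Density check — microarray batch 14.50, SAXS beamtime 3.93, XRD sweep 2.61 are the best per h.
Best packing: SAXS beamtime + flow-cytometry panel + XRD sweep + microarray batch — 46 h, 177 total.

177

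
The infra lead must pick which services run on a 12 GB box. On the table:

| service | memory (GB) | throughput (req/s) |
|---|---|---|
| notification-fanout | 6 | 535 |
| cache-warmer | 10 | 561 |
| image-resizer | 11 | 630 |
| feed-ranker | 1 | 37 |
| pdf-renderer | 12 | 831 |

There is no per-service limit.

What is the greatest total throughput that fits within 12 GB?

2×notification-fanout uses 12 of the 12 GB and totals 1070.
Every other selection either busts 12 GB or fails to beat 1070.

1070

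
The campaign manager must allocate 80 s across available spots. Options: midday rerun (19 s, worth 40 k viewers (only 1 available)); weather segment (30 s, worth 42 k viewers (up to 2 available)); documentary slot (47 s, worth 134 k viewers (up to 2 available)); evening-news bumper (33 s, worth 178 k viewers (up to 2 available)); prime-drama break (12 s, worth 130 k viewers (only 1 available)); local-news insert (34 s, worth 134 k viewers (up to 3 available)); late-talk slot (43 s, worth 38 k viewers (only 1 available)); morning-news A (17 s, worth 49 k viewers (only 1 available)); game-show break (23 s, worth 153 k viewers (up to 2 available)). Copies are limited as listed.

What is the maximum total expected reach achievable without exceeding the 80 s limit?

486

Taking the top-ratio spots first gives prime-drama break + morning-news A + 2×game-show break for 485 (75 s).
The 63 s tied up in morning-news A and 2×game-show break is better spent on 2×evening-news bumper — total rises to 486 (78 s).
Every other selection either busts 80 s or exceeds an availability limit or fails to beat 486.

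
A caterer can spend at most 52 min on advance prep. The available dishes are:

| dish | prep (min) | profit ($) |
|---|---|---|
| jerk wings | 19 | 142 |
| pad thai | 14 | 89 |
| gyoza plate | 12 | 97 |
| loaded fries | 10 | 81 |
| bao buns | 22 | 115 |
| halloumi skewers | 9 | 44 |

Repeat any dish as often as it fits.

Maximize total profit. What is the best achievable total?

421

Density check — loaded fries 8.10, gyoza plate 8.08, jerk wings 7.47, pad thai 6.36 are the best per min.
A density-first pass picks 5×loaded fries — 405 at 50 min.
Replace loaded fries with gyoza plate: the trade gains 16 net, giving 421 at 52 min.
Every other selection either busts 52 min or fails to beat 421.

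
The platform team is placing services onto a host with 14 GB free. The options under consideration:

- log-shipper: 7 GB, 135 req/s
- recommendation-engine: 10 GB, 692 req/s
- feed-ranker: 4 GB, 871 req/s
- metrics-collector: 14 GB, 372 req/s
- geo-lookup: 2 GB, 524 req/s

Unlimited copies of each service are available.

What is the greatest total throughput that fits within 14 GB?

3668

Best packing: 7×geo-lookup — 14 GB, 3668 total.
No other feasible combination exceeds 3668.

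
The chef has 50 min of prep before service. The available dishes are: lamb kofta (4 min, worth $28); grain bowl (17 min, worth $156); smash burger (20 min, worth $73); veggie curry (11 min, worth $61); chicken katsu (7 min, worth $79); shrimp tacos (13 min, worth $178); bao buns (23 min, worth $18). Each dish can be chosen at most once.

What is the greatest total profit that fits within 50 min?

474

Filling by ratio: lamb kofta + grain bowl + chicken katsu + shrimp tacos for 441, with 9 min left unused.
Replace lamb kofta with veggie curry: the trade gains 33 net, giving 474 at 48 min.
No other feasible combination exceeds 474.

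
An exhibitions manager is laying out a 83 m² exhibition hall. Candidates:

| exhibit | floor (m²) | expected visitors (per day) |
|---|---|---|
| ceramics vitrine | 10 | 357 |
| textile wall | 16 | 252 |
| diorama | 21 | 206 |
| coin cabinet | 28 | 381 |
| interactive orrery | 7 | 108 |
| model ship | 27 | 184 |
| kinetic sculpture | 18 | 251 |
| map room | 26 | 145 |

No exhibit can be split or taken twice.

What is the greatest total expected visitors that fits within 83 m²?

The ratio ordering already packs tightly: ceramics vitrine + textile wall + coin cabinet + interactive orrery + kinetic sculpture, 79 m², 1349.

1349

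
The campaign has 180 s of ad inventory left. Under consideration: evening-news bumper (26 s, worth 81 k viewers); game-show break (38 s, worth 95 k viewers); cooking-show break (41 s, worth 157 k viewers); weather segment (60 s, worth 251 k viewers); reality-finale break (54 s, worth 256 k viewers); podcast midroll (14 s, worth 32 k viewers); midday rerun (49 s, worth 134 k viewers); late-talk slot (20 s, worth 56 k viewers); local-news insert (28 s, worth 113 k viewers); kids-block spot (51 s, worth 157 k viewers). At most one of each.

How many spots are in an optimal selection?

The maximum expected reach within 180 s is 720.
cooking-show break + weather segment + reality-finale break + late-talk slot hits 720 at 175 s.
All optima have 4 spots.

4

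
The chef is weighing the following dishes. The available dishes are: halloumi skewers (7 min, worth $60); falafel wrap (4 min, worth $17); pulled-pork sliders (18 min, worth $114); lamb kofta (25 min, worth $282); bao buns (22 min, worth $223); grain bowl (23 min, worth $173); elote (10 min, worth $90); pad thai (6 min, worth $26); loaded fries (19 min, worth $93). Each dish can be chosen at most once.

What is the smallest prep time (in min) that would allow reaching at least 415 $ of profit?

42

Need the lightest bundle worth ≥ 415.
halloumi skewers + lamb kofta + elote reaches 432 using 42 min.
No combination under 42 min hits 415.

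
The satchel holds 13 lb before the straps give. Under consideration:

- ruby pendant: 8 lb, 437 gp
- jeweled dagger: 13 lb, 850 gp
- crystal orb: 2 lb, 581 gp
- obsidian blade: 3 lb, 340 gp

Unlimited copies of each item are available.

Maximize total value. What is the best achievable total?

3486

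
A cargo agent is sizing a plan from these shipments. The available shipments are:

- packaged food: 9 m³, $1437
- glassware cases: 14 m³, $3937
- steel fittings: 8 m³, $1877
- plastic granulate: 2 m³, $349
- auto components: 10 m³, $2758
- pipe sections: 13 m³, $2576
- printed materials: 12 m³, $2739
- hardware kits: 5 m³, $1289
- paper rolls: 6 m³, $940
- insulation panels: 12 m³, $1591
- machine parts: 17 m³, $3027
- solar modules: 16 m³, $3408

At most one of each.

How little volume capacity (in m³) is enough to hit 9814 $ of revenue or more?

37

Minimise m³ subject to total revenue ≥ 9814.
glassware cases + steel fittings + auto components + hardware kits: 9861 revenue at 37 m³.
Any bundle with less than 37 m³ falls short of 9814.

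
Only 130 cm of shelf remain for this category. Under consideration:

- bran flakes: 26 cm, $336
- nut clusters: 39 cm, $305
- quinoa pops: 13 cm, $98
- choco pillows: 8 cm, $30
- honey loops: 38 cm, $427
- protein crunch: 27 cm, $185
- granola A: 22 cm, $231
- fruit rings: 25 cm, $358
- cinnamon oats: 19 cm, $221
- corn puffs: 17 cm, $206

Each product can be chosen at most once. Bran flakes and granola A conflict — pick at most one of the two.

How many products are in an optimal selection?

5

Best achievable weekly sales is 1548.
bran flakes + honey loops + fruit rings + cinnamon oats + corn puffs hits 1548 at 125 cm.
Every optimal selection uses 5 products.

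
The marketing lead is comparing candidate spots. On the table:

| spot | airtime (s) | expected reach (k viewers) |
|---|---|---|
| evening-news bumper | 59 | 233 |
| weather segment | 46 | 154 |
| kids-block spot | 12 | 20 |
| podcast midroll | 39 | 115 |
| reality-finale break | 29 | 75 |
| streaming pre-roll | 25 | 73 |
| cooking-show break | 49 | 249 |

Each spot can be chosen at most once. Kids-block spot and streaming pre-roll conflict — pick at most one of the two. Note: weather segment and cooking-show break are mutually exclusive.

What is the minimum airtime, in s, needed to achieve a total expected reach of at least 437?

108

Minimise s subject to total expected reach ≥ 437.
evening-news bumper + cooking-show break reaches 482 using 108 s.
Any bundle with less than 108 s falls short of 437.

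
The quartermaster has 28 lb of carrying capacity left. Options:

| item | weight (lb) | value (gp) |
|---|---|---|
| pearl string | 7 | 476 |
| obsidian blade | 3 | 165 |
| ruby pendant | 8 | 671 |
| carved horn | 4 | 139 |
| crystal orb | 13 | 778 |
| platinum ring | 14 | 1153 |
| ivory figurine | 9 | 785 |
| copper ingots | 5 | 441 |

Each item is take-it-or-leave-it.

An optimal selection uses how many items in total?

3

The maximum value within 28 lb is 2379.
platinum ring + ivory figurine + copper ingots hits 2379 at 28 lb.
Any selection reaching 2379 contains exactly 3 items.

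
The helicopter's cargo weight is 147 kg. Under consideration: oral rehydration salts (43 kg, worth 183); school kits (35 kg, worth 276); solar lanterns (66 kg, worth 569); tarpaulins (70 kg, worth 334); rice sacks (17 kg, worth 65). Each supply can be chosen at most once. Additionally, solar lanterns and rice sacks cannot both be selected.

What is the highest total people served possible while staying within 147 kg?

1028

By people served per kg: solar lanterns 8.62, school kits 7.89, tarpaulins 4.77 lead.
The ratio ordering already packs tightly: oral rehydration salts + school kits + solar lanterns, 144 kg, 1028.
No other feasible combination exceeds 1028.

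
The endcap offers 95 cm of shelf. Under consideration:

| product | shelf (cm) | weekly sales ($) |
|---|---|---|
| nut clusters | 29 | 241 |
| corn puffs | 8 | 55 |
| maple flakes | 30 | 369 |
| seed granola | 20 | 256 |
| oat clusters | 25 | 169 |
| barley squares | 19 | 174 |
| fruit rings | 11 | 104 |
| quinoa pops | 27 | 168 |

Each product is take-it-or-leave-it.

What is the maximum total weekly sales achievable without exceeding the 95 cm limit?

970

By weekly sales per cm: seed granola 12.80, maple flakes 12.30, fruit rings 9.45 lead.
Taking the top-ratio products first gives corn puffs + maple flakes + seed granola + barley squares + fruit rings for 958 (88 cm).
Dropping corn puffs and barley squares frees 27 cm; slotting in nut clusters (29 cm) lifts the total to 970 at 90 cm.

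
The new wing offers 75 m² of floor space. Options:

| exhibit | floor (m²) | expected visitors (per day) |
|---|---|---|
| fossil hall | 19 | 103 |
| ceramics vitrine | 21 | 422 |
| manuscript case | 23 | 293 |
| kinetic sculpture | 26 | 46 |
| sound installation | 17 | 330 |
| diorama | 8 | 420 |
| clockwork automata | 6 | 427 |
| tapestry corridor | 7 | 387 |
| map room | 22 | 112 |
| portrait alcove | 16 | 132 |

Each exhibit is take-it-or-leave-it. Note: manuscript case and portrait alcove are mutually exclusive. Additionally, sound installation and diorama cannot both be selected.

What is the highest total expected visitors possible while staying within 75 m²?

1949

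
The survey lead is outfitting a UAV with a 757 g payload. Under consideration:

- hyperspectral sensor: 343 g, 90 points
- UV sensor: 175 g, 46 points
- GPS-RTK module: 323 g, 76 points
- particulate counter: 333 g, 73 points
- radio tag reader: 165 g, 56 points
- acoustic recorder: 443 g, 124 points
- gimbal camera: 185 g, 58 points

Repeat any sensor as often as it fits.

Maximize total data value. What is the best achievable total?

232

Filling by ratio: 4×radio tag reader for 224, with 97 g left unused.
The 660 g tied up in 4×radio tag reader is better spent on 4×gimbal camera — total rises to 232 (740 g).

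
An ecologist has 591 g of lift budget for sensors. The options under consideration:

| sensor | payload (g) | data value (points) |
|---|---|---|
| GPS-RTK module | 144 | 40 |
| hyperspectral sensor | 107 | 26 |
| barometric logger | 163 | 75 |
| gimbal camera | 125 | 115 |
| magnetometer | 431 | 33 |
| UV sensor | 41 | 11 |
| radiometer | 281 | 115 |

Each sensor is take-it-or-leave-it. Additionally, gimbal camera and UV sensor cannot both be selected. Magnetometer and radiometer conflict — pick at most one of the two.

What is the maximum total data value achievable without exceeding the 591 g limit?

305

Taking barometric logger + gimbal camera + radiometer: 569 g used, 305 in data value.
That's the maximum — no feasible swap from here does better than 305.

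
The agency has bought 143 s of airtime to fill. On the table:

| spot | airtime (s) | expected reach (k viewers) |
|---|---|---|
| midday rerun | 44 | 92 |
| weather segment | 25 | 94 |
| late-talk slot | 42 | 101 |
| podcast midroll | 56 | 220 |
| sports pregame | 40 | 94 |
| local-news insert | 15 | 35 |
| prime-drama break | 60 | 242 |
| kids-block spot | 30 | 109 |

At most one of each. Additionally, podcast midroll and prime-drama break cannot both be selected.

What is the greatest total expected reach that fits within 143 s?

480

Ranking by ratio (expected reach/s): prime-drama break 4.03, podcast midroll 3.93, weather segment 3.76, kids-block spot 3.63.
Weather segment + local-news insert + prime-drama break + kids-block spot uses 130 of the 143 s and totals 480.
Next best is weather segment + late-talk slot + local-news insert + prime-drama break at 472 (142 s) — short by 8.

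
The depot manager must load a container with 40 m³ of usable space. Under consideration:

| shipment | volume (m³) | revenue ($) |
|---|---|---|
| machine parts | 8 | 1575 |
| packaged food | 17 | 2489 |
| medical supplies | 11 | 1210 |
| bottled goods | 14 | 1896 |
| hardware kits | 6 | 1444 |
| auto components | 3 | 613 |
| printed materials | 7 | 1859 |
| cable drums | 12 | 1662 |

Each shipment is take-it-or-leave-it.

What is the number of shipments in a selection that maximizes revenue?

Best achievable revenue is 7387.
machine parts + bottled goods + hardware kits + auto components + printed materials hits 7387 at 38 m³.
Every optimal selection uses 5 shipments.

5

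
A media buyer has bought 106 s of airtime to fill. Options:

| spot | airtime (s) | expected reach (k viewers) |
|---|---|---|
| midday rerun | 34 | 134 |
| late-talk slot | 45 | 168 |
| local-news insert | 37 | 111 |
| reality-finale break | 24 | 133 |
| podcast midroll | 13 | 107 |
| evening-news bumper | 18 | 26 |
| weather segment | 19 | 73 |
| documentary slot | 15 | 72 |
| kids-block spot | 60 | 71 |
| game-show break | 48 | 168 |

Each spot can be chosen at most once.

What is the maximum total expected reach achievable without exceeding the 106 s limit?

519

Ranking by ratio (expected reach/s): podcast midroll 8.23, reality-finale break 5.54, documentary slot 4.80, midday rerun 3.94.
Midday rerun + reality-finale break + podcast midroll + weather segment + documentary slot uses 105 of the 106 s and totals 519.
No other feasible combination exceeds 519.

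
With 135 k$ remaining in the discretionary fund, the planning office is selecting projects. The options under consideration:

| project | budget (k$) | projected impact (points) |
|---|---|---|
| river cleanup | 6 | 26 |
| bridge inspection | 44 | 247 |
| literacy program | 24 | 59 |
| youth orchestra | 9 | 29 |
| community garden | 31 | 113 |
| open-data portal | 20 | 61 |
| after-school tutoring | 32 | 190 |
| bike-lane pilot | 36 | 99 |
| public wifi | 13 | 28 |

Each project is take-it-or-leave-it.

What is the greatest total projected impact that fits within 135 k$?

637

A density-first pass picks river cleanup + bridge inspection + youth orchestra + community garden + after-school tutoring + public wifi — 633 at 135 k$.
The 22 k$ tied up in youth orchestra and public wifi is better spent on open-data portal — total rises to 637 (133 k$).
Next best is river cleanup + bridge inspection + youth orchestra + community garden + after-school tutoring + public wifi at 633 (135 k$) — short by 4.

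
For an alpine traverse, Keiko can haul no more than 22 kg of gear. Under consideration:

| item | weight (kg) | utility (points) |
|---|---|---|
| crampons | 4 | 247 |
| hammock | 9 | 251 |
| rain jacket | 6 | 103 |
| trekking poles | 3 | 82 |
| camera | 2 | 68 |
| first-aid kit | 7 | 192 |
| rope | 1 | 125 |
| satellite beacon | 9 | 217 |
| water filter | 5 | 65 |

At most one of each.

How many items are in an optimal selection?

4

The maximum utility within 22 kg is 815.
crampons + hammock + first-aid kit + rope hits 815 at 21 kg.
All optima have 4 items.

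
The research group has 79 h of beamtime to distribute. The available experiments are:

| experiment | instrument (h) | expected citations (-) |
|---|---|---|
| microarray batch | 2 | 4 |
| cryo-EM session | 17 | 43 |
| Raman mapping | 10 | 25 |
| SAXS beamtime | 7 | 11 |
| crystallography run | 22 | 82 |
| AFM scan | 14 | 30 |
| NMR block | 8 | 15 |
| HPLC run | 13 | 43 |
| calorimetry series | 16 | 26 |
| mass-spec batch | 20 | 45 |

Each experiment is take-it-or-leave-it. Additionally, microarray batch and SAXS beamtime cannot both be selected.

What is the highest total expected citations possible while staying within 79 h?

By expected citations per h: crystallography run 3.73, HPLC run 3.31, cryo-EM session 2.53 lead.
Taking microarray batch + cryo-EM session + Raman mapping + crystallography run + AFM scan + HPLC run: 78 h used, 227 in expected citations.

227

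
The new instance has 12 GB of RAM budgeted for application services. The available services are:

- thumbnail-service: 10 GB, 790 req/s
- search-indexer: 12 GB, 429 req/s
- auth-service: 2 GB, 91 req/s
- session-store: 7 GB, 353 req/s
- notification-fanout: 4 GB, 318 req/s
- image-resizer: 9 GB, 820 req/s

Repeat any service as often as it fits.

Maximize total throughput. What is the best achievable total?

The ratio heuristic lands on auth-service + image-resizer (911) but leaves 1 GB idle.
Replace auth-service and image-resizer with 3×notification-fanout: the trade gains 43 net, giving 954 at 12 GB.
Nothing else within 12 GB beats 954.

954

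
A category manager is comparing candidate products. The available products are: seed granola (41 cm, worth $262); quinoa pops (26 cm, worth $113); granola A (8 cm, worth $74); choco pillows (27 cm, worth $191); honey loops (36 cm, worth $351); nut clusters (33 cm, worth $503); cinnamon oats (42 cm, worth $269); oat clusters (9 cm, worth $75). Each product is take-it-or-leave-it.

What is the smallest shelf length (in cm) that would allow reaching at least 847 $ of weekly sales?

69

Minimise cm subject to total weekly sales ≥ 847.
honey loops + nut clusters reaches 854 using 69 cm.
No combination under 69 cm hits 847.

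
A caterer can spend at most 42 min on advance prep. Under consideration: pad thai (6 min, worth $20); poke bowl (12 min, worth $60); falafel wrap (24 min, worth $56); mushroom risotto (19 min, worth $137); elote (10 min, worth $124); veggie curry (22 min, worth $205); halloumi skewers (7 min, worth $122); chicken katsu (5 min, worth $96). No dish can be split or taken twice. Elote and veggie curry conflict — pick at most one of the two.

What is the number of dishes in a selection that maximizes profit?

4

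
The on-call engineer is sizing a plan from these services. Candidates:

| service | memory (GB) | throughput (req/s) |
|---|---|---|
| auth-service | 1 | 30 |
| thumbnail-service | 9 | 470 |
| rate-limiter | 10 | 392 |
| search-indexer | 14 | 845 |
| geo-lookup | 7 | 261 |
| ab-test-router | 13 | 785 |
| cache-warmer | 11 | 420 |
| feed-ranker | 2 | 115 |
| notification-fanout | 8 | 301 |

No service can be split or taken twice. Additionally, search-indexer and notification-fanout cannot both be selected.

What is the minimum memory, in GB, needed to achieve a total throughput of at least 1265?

23

Minimise GB subject to total throughput ≥ 1265.
Taking thumbnail-service + search-indexer gives 1315 (≥ 1265) for 23 GB.
Any bundle with less than 23 GB falls short of 1265.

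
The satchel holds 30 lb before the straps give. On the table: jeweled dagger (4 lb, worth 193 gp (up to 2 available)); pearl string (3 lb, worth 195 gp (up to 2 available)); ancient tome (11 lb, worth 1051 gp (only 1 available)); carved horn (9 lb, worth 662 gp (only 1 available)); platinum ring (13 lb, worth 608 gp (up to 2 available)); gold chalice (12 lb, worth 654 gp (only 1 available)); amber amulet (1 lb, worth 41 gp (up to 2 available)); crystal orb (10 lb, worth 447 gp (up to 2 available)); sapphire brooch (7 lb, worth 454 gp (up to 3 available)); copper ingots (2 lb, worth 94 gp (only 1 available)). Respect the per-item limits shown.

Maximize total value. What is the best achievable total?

Taking the top-ratio items first gives jeweled dagger + 2×pearl string + ancient tome + carved horn for 2296 (30 lb).
The 7 lb tied up in jeweled dagger and pearl string is better spent on sapphire brooch — total rises to 2362 (30 lb).
No other feasible combination exceeds 2362.

2362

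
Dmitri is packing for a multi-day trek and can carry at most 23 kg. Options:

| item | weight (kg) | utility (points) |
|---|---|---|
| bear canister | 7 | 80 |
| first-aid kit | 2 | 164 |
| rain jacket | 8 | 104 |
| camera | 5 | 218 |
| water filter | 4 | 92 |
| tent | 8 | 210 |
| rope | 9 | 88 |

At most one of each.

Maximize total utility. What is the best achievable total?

696

Greedy by ratio would take first-aid kit + camera + water filter + tent: 19 kg used, total 684.
Dropping water filter frees 4 kg; slotting in rain jacket (8 kg) lifts the total to 696 at 23 kg.
An exhaustive check of the 128 subsets confirms 696.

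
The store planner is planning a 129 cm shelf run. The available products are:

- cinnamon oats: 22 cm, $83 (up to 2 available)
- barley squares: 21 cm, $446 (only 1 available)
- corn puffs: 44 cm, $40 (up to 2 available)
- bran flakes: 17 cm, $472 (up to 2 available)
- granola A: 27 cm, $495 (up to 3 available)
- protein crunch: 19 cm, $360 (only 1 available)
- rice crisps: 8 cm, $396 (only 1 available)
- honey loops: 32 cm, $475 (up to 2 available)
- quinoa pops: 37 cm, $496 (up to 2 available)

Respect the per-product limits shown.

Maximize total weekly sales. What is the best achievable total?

2825

Density check — rice crisps 49.50, bran flakes 27.76, barley squares 21.24, protein crunch 18.95 are the best per cm.
Filling by ratio: barley squares + 2×bran flakes + granola A + protein crunch + rice crisps for 2641, with 20 cm left unused.
Replace barley squares and protein crunch with 2×granola A: the trade gains 184 net, giving 2825 at 123 cm.
The spare 6 cm is too small for any remaining product, and no exchange beats 2825.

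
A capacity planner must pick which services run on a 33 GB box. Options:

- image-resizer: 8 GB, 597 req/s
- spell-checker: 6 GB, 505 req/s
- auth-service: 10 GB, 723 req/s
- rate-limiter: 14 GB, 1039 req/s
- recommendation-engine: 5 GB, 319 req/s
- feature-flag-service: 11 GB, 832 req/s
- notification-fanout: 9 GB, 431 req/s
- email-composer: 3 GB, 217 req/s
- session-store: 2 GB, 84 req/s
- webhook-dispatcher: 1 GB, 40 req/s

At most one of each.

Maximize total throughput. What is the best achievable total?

2484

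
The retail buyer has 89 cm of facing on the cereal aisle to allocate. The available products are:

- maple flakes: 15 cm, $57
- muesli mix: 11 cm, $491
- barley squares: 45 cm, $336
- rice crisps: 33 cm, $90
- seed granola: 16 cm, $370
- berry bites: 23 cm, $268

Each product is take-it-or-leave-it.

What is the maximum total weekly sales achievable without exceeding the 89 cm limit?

Density check — muesli mix 44.64, seed granola 23.12, berry bites 11.65 are the best per cm.
Filling by ratio: maple flakes + muesli mix + seed granola + berry bites for 1186, with 24 cm left unused.
Replace berry bites with barley squares: the trade gains 68 net, giving 1254 at 87 cm.
The spare 2 cm is too small for any remaining product, and no exchange beats 1254.

1254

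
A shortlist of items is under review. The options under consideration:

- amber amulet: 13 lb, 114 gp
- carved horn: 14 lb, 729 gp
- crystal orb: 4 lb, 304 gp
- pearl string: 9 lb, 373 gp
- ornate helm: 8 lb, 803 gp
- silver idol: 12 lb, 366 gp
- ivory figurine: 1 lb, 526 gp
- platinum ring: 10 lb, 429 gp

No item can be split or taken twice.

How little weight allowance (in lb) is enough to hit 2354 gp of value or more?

Minimise lb subject to total value ≥ 2354.
Taking carved horn + crystal orb + ornate helm + ivory figurine gives 2362 (≥ 2354) for 27 lb.
Below 27 lb the best achievable stays under 2354.

27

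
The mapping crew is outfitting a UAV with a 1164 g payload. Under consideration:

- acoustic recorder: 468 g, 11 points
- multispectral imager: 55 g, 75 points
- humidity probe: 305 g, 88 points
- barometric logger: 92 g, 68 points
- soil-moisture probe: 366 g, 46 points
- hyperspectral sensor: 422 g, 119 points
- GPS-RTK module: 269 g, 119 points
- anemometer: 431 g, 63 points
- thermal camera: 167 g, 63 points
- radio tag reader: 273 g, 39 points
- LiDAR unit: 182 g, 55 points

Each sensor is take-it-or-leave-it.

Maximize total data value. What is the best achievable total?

469

Ranking by ratio (data value/g): multispectral imager 1.36, barometric logger 0.74, GPS-RTK module 0.44.
Greedy by ratio would take multispectral imager + humidity probe + barometric logger + GPS-RTK module + thermal camera + LiDAR unit: 1070 g used, total 468.
The 349 g tied up in thermal camera and LiDAR unit is better spent on hyperspectral sensor — total rises to 469 (1143 g).
The closest alternative, multispectral imager + humidity probe + barometric logger + GPS-RTK module + thermal camera + LiDAR unit, reaches only 468.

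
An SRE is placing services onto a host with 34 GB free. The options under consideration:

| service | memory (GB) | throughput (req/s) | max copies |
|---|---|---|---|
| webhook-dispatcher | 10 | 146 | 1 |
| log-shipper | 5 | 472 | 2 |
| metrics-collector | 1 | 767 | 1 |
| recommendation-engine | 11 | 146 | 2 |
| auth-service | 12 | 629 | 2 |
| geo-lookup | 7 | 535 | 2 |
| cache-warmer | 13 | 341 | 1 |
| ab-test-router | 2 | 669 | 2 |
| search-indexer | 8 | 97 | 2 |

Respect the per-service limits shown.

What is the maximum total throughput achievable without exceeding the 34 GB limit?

4213

A density-first pass picks 2×log-shipper + metrics-collector + 2×geo-lookup + 2×ab-test-router — 4119 at 29 GB.
Replace geo-lookup with auth-service: the trade gains 94 net, giving 4213 at 34 GB.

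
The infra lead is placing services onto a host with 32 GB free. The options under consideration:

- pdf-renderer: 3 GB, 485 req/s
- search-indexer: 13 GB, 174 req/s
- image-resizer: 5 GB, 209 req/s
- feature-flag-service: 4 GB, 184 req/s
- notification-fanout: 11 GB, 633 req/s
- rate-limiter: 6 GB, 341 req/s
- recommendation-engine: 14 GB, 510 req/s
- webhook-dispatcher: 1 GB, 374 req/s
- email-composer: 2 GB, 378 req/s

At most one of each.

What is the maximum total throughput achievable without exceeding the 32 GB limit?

The ratio ordering already packs tightly: pdf-renderer + image-resizer + feature-flag-service + notification-fanout + rate-limiter + webhook-dispatcher + email-composer, 32 GB, 2604.
Every other selection either busts 32 GB or fails to beat 2604.

2604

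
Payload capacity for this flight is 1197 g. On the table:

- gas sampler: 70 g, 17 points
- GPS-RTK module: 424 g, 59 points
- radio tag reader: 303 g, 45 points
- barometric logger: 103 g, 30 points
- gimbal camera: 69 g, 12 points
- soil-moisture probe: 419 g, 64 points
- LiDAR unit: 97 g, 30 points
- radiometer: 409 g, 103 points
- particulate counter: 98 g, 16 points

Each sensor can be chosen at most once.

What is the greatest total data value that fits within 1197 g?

260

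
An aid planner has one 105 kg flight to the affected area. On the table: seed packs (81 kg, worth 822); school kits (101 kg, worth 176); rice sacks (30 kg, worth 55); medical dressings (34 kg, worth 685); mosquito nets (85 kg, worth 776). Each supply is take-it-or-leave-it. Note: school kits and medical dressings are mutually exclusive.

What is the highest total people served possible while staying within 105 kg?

822

Taking the top-ratio supplies first gives rice sacks + medical dressings for 740 (64 kg).
The 64 kg tied up in rice sacks and medical dressings is better spent on seed packs — total rises to 822 (81 kg).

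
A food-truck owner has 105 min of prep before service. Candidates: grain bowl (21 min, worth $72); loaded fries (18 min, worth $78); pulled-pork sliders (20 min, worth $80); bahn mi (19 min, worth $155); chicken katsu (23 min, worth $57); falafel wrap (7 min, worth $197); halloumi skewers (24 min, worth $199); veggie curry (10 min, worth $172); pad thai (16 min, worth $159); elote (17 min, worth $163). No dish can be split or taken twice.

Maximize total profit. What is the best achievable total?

1045

Taking bahn mi + falafel wrap + halloumi skewers + veggie curry + pad thai + elote: 93 min used, 1045 in profit.
An exhaustive check of the 1024 subsets confirms 1045.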